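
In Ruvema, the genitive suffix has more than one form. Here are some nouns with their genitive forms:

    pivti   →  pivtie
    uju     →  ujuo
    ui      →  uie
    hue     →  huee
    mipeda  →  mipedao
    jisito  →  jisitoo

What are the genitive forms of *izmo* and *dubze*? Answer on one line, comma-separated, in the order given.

izmoo, dubzee

The alternation tracks the last vowel of the stem — -e when the last vowel of the stem is a front vowel (*pivti*, *ui*, *hue*); -o when the last vowel of the stem is a back vowel (*uju*, *mipeda*, *jisito*).
Since the last vowel of *izmo* is /o/ (a back vowel), it takes -o, giving *izmoo*.
*dubze* — last vowel /e/ (a front vowel) → -e → *dubzee*.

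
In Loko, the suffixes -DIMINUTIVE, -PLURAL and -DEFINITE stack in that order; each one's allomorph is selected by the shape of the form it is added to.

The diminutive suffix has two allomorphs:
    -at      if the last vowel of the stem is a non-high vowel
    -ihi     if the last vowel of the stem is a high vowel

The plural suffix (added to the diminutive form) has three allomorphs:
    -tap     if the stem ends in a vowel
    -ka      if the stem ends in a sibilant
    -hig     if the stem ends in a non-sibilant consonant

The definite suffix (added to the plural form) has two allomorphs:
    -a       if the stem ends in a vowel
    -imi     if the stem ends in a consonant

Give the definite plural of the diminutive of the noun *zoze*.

*zoze*: last vowel = /e/, a non-high vowel → -at → *zozeat*.
The diminutive form *zozeat*: final sound = /t/, a non-sibilant consonant → -hig → *zozeathig*.
The final sound of the plural form *zozeathig* is /g/, which is a consonant, so the definite suffix is -imi, giving *zozeathigimi*.

zozeathigimi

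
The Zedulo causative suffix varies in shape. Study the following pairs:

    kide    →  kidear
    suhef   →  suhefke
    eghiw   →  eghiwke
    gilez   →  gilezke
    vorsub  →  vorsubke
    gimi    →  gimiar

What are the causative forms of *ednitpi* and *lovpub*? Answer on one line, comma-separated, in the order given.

The suffix is conditioned by the final sound: -ke when the stem ends in a consonant (*suhef*, *eghiw*, *gilez*, *vorsub*); -ar when the stem ends in a vowel (*kide*, *gimi*).
Since the final sound of *ednitpi* is /i/ (a vowel), it takes -ar, giving *ednitpiar*.
Since the final sound of *lovpub* is /b/ (a consonant), it takes -ke, giving *lovpubke*.

ednitpiar, lovpubke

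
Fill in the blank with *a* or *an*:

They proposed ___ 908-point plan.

The indefinite article is chosen by the initial *sound* of the following word, not its spelling.
The number *908* is spoken "nine hundred …", beginning with /naɪn/ — a consonant sound.
So the article is *a*: They proposed a 908-point plan.

a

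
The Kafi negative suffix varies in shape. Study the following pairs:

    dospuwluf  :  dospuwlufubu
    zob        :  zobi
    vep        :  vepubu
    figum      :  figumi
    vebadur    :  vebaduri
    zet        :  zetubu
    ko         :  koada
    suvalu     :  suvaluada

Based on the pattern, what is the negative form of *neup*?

The suffix is conditioned by the final sound: -ubu when the stem ends in a voiceless consonant (*dospuwluf*, *vep*, *zet*); -i when the stem ends in a voiced consonant (*zob*, *figum*, *vebadur*); -ada when the stem ends in a vowel (*ko*, *suvalu*).
*neup*: final sound = /p/, a voiceless consonant → -ubu → *neupubu*.

neupubu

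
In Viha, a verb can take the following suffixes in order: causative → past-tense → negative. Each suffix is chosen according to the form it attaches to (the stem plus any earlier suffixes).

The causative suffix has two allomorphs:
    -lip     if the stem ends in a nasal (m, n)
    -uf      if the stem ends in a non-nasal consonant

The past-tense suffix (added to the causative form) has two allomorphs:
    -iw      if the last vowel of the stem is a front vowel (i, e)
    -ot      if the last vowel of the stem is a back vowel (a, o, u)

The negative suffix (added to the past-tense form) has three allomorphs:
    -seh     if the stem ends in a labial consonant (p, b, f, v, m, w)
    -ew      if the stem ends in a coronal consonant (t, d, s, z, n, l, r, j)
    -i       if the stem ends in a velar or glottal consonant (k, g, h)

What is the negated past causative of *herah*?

herahufotew

*herah*: final consonant = /h/, non-nasal → -uf → *herahuf*.
Since the last vowel of the causative form *herahuf* is /u/ (a back vowel), it takes -ot, giving *herahufot*.
The past-tense form *herahufot*: final consonant = /t/, coronal → -ew → *herahufotew*.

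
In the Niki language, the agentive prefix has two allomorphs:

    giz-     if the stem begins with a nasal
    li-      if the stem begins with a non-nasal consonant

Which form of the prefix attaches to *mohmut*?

giz-

Since the first consonant of *mohmut* is /m/ (a nasal), it takes giz-.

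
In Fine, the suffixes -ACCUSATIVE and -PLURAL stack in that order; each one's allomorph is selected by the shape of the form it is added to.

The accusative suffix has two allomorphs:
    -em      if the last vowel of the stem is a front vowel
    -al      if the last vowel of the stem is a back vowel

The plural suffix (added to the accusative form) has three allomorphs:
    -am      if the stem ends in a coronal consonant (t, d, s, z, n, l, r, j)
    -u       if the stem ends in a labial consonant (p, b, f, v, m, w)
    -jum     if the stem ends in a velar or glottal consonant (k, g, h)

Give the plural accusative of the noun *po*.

The last vowel of *po* is /o/, which is a back vowel, so the accusative suffix is -al, giving *poal*.
The accusative form *poal*: final consonant = /l/, coronal → -am → *poalam*.

poalam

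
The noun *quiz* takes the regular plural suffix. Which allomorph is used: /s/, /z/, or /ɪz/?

/ɪz/

The stem *quiz* ends in a sibilant (/s, z, ʃ, ʒ, tʃ, dʒ/).
The plural suffix surfaces as /ɪz/ after sibilants, /s/ after other voiceless consonants, and /z/ after other voiced sounds.
So the plural -s on *quiz* is pronounced /ɪz/.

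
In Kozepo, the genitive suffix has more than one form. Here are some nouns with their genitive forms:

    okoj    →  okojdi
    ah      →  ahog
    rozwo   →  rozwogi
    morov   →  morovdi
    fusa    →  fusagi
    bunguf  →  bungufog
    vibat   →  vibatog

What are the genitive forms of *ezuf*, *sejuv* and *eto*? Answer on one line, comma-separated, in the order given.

ezufog, sejuvdi, etogi

Looking at the final sound of each stem: -og when the stem ends in a voiceless consonant (*ah*, *bunguf*, *vibat*); -di when the stem ends in a voiced consonant (*okoj*, *morov*); -gi when the stem ends in a vowel (*rozwo*, *fusa*).
Since the final sound of *ezuf* is /f/ (a voiceless consonant), it takes -og, giving *ezufog*.
Since the final sound of *sejuv* is /v/ (a voiced consonant), it takes -di, giving *sejuvdi*.
The final sound of *eto* is /o/, which is a vowel, so the suffix is -gi, giving *etogi*.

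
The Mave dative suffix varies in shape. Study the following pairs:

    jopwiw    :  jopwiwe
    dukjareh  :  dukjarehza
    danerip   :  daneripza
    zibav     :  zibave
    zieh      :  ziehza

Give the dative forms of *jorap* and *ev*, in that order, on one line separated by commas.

Looking at the final consonant of each stem: -za when the stem ends in a voiceless consonant (*dukjareh*, *danerip*, *zieh*); -e when the stem ends in a voiced consonant (*jopwiw*, *zibav*).
*jorap*: final consonant = /p/, voiceless → -za → *jorapza*.
*ev*: final consonant = /v/, voiced → -e → *eve*.

jorapza, eve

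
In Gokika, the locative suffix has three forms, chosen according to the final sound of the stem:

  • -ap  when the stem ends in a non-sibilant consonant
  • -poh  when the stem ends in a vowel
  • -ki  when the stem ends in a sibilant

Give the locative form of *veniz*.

*veniz* — final sound /z/ (a sibilant) → -ki → *venizki*.

venizki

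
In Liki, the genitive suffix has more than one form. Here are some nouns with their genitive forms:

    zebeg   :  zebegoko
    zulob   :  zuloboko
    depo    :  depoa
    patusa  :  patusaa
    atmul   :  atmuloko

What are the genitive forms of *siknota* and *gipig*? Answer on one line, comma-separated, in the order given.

siknotaa, gipigoko

The alternation tracks the final sound of the stem — -oko when the stem ends in a consonant (*zebeg*, *zulob*, *atmul*); -a when the stem ends in a vowel (*depo*, *patusa*).
*siknota*: final sound = /a/, a vowel → -a → *siknotaa*.
*gipig* — final sound /g/ (a consonant) → -oko → *gipigoko*.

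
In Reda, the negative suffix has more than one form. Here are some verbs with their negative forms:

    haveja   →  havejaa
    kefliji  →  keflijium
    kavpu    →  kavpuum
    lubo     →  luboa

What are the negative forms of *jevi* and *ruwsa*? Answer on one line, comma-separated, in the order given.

Looking at the last vowel of each stem: -um when the last vowel of the stem is a high vowel (*kefliji*, *kavpu*); -a when the last vowel of the stem is a non-high vowel (*haveja*, *lubo*).
The last vowel of *jevi* is /i/, which is a high vowel, so the suffix is -um, giving *jevium*.
*ruwsa*: last vowel = /a/, a non-high vowel → -a → *ruwsaa*.

jevium, ruwsaa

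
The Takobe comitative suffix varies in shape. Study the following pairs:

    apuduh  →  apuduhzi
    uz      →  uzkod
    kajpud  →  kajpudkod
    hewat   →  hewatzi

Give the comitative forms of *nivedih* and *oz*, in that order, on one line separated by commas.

nivedihzi, ozkod

The pattern is voicing of the final consonant: -zi when the stem ends in a voiceless consonant (*apuduh*, *hewat*); -kod when the stem ends in a voiced consonant (*uz*, *kajpud*).
The final consonant of *nivedih* is /h/, which is voiceless, so the suffix is -zi, giving *nivedihzi*.
*oz*: final consonant = /z/, voiced → -kod → *ozkod*.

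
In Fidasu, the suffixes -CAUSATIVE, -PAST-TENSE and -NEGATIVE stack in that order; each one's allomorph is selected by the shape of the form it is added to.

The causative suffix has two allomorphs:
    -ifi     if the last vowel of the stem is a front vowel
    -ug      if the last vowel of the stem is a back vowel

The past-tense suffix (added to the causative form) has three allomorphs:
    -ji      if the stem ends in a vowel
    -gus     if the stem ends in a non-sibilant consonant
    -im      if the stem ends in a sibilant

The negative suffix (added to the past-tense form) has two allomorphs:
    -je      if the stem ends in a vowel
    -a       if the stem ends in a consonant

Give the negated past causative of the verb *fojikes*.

The last vowel of *fojikes* is /e/, which is a front vowel, so the causative suffix is -ifi, giving *fojikesifi*.
The causative form *fojikesifi* — final sound /i/ (a vowel) → -ji → *fojikesifiji*.
Since the final sound of the past-tense form *fojikesifiji* is /i/ (a vowel), it takes -je, giving *fojikesifijije*.

fojikesifijije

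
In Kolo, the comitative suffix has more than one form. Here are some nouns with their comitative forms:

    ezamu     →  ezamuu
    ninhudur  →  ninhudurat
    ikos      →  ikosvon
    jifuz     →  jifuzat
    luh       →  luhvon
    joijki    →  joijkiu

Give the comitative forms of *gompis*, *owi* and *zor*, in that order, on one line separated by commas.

gompisvon, owiu, zorat

The pattern is voicing of the final sound: -von when the stem ends in a voiceless consonant (*ikos*, *luh*); -at when the stem ends in a voiced consonant (*ninhudur*, *jifuz*); -u when the stem ends in a vowel (*ezamu*, *joijki*).
*gompis*: final sound = /s/, a voiceless consonant → -von → *gompisvon*.
Since the final sound of *owi* is /i/ (a vowel), it takes -u, giving *owiu*.
The final sound of *zor* is /r/, which is a voiced consonant, so the suffix is -at, giving *zorat*.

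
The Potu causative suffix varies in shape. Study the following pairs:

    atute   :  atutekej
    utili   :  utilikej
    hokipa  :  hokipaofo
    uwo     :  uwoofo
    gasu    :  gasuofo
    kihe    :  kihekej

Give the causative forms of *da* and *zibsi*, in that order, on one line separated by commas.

daofo, zibsikej

The pattern is front/back vowel harmony: -kej when the last vowel of the stem is a front vowel (*atute*, *utili*, *kihe*); -ofo when the last vowel of the stem is a back vowel (*hokipa*, *uwo*, *gasu*).
Since the last vowel of *da* is /a/ (a back vowel), it takes -ofo, giving *daofo*.
*zibsi* — last vowel /i/ (a front vowel) → -kej → *zibsikej*.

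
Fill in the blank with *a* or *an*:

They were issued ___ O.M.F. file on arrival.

an

The indefinite article is chosen by the initial *sound* of the following word, not its spelling.
The initialism *O.M.F.* is read letter by letter; the first letter, O, is pronounced /oʊ/, which begins with a vowel sound.
So the article is *an*: They were issued an O.M.F. file on arrival.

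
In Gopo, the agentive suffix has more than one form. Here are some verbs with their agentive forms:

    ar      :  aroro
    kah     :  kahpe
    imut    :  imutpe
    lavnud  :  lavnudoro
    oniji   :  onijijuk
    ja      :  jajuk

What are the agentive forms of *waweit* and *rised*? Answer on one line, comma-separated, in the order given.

waweitpe, risedoro

The suffix is conditioned by the final sound: -pe when the stem ends in a voiceless consonant (*kah*, *imut*); -oro when the stem ends in a voiced consonant (*ar*, *lavnud*); -juk when the stem ends in a vowel (*oniji*, *ja*).
*waweit* — final sound /t/ (a voiceless consonant) → -pe → *waweitpe*.
The final sound of *rised* is /d/, which is a voiced consonant, so the suffix is -oro, giving *risedoro*.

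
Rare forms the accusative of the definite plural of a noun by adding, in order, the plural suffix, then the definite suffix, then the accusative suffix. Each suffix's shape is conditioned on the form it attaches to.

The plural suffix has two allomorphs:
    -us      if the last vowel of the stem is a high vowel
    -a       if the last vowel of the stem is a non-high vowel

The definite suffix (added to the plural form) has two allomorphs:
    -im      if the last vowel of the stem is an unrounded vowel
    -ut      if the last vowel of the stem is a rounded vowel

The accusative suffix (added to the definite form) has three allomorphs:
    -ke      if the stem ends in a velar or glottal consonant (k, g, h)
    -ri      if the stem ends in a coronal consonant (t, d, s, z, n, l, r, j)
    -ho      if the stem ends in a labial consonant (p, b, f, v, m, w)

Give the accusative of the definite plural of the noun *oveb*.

ovebaimho

Since the last vowel of *oveb* is /e/ (a non-high vowel), it takes -a, giving *oveba*.
The plural form *oveba* — last vowel /a/ (an unrounded vowel) → -im → *ovebaim*.
The final consonant of the definite form *ovebaim* is /m/, which is labial, so the accusative suffix is -ho, giving *ovebaimho*.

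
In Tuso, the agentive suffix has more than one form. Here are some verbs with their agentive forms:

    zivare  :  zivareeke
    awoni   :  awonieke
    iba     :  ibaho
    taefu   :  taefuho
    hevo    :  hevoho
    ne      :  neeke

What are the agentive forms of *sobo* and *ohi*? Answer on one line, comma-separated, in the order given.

soboho, ohieke

The alternation tracks the last vowel of the stem — -eke when the last vowel of the stem is a front vowel (*zivare*, *awoni*, *ne*); -ho when the last vowel of the stem is a back vowel (*iba*, *taefu*, *hevo*).
Since the last vowel of *sobo* is /o/ (a back vowel), it takes -ho, giving *soboho*.
*ohi* — last vowel /i/ (a front vowel) → -eke → *ohieke*.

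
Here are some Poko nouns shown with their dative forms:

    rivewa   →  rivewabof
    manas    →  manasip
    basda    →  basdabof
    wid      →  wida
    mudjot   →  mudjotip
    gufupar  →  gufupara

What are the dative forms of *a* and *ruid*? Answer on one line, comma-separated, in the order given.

Looking at the final sound of each stem: -ip when the stem ends in a voiceless consonant (*manas*, *mudjot*); -a when the stem ends in a voiced consonant (*wid*, *gufupar*); -bof when the stem ends in a vowel (*rivewa*, *basda*).
Since the final sound of *a* is /a/ (a vowel), it takes -bof, giving *abof*.
The final sound of *ruid* is /d/, which is a voiced consonant, so the suffix is -a, giving *ruida*.

abof, ruida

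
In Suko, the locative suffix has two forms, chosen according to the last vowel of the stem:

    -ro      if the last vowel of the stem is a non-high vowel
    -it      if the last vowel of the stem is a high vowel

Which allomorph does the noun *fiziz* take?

-it

*fiziz*: last vowel = /i/, a high vowel → -it.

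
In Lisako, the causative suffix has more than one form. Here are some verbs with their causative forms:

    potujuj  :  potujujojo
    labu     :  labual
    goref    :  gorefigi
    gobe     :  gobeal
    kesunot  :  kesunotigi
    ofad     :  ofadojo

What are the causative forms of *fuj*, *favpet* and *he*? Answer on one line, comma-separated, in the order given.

fujojo, favpetigi, heal

The pattern is voicing of the final sound: -igi when the stem ends in a voiceless consonant (*goref*, *kesunot*); -ojo when the stem ends in a voiced consonant (*potujuj*, *ofad*); -al when the stem ends in a vowel (*labu*, *gobe*).
*fuj*: final sound = /j/, a voiced consonant → -ojo → *fujojo*.
*favpet* — final sound /t/ (a voiceless consonant) → -igi → *favpetigi*.
The final sound of *he* is /e/, which is a vowel, so the suffix is -al, giving *heal*.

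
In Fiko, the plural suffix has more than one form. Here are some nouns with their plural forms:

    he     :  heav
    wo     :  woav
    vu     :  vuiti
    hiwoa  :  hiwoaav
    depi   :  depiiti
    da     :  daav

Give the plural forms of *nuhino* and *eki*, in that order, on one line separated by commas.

The alternation tracks the last vowel of the stem — -iti when the last vowel of the stem is a high vowel (*vu*, *depi*); -av when the last vowel of the stem is a non-high vowel (*he*, *wo*, *hiwoa*, *da*).
*nuhino* — last vowel /o/ (a non-high vowel) → -av → *nuhinoav*.
*eki*: last vowel = /i/, a high vowel → -iti → *ekiiti*.

nuhinoav, ekiiti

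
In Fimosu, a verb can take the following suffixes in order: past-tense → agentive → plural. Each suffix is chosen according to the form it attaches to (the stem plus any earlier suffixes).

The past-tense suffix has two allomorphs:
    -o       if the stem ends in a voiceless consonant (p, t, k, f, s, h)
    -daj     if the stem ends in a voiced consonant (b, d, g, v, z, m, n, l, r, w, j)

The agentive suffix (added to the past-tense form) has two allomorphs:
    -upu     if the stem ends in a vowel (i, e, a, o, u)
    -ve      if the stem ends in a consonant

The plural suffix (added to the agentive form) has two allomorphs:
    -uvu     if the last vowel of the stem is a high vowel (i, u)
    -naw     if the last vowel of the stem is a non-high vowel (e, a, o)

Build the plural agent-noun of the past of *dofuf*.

*dofuf* — final consonant /f/ (voiceless) → -o → *dofufo*.
The final sound of the past-tense form *dofufo* is /o/, which is a vowel, so the agentive suffix is -upu, giving *dofufoupu*.
Since the last vowel of the agentive form *dofufoupu* is /u/ (a high vowel), it takes -uvu, giving *dofufoupuuvu*.

dofufoupuuvu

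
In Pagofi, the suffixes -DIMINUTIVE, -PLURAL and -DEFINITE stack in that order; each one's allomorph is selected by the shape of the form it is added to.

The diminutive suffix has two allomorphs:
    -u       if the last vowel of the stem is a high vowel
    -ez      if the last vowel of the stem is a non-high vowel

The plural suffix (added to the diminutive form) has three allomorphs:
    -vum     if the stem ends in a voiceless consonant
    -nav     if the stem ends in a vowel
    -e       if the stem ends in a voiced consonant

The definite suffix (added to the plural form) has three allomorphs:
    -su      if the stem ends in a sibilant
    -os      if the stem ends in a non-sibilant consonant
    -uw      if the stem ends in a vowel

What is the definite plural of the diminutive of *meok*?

The last vowel of *meok* is /o/, which is a non-high vowel, so the diminutive suffix is -ez, giving *meokez*.
The diminutive form *meokez* — final sound /z/ (a voiced consonant) → -e → *meokeze*.
The final sound of the plural form *meokeze* is /e/, which is a vowel, so the definite suffix is -uw, giving *meokezeuw*.

meokezeuw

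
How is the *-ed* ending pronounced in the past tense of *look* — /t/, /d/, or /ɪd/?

The stem *look* ends in a voiceless consonant other than /t/.
The -ed suffix is realized as /ɪd/ after /t, d/; as /t/ after other voiceless consonants; and as /d/ after other voiced sounds.
So -ed on *look* is pronounced /t/.

/t/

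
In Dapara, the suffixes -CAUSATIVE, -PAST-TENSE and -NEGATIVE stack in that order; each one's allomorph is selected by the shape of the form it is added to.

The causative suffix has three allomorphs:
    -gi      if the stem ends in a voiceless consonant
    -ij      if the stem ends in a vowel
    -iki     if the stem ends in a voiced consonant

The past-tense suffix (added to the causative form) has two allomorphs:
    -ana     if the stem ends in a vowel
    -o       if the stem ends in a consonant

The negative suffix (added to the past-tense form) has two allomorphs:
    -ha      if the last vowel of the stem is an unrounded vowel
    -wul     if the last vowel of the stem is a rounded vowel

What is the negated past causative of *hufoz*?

The final sound of *hufoz* is /z/, which is a voiced consonant, so the causative suffix is -iki, giving *hufoziki*.
The causative form *hufoziki* — final sound /i/ (a vowel) → -ana → *hufozikiana*.
The past-tense form *hufozikiana*: last vowel = /a/, an unrounded vowel → -ha → *hufozikianaha*.

hufozikianaha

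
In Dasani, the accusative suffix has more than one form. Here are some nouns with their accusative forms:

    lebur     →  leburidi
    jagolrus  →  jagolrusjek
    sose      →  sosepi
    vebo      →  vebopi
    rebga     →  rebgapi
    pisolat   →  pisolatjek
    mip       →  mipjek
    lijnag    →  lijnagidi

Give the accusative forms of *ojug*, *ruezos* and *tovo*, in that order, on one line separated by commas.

The pattern is voicing of the final sound: -jek when the stem ends in a voiceless consonant (*jagolrus*, *pisolat*, *mip*); -idi when the stem ends in a voiced consonant (*lebur*, *lijnag*); -pi when the stem ends in a vowel (*sose*, *vebo*, *rebga*).
*ojug* — final sound /g/ (a voiced consonant) → -idi → *ojugidi*.
The final sound of *ruezos* is /s/, which is a voiceless consonant, so the suffix is -jek, giving *ruezosjek*.
The final sound of *tovo* is /o/, which is a vowel, so the suffix is -pi, giving *tovopi*.

ojugidi, ruezosjek, tovopi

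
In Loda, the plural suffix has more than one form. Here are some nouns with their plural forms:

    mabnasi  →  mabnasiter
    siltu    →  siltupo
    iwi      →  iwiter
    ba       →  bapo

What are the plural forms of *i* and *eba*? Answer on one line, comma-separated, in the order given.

iter, ebapo

Looking at the last vowel of each stem: -ter when the last vowel of the stem is a front vowel (*mabnasi*, *iwi*); -po when the last vowel of the stem is a back vowel (*siltu*, *ba*).
*i*: last vowel = /i/, a front vowel → -ter → *iter*.
Since the last vowel of *eba* is /a/ (a back vowel), it takes -po, giving *ebapo*.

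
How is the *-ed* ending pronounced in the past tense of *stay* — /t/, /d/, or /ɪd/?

/d/

The stem *stay* ends in a voiced sound other than /d/.
The -ed suffix is realized as /ɪd/ after /t, d/; as /t/ after other voiceless consonants; and as /d/ after other voiced sounds.
So -ed on *stay* is pronounced /d/.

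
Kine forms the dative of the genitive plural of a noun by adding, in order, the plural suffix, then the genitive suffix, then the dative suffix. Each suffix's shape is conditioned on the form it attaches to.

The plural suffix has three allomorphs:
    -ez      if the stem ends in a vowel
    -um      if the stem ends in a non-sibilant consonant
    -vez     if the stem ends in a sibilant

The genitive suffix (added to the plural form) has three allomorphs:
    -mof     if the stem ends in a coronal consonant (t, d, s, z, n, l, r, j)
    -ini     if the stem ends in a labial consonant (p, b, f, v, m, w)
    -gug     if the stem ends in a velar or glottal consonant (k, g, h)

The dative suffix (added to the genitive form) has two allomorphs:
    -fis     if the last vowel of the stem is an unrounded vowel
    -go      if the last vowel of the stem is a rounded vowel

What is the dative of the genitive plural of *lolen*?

*lolen*: final sound = /n/, a non-sibilant consonant → -um → *lolenum*.
The final consonant of the plural form *lolenum* is /m/, which is labial, so the genitive suffix is -ini, giving *lolenumini*.
The last vowel of the genitive form *lolenumini* is /i/, which is an unrounded vowel, so the dative suffix is -fis, giving *lolenuminifis*.

lolenuminifis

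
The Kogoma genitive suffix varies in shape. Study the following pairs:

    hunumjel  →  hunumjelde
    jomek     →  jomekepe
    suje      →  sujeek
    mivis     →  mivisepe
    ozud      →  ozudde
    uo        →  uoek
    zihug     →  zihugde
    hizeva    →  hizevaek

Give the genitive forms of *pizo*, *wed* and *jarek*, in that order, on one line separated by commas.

The alternation tracks the final sound of the stem — -epe when the stem ends in a voiceless consonant (*jomek*, *mivis*); -de when the stem ends in a voiced consonant (*hunumjel*, *ozud*, *zihug*); -ek when the stem ends in a vowel (*suje*, *uo*, *hizeva*).
*pizo*: final sound = /o/, a vowel → -ek → *pizoek*.
*wed* — final sound /d/ (a voiced consonant) → -de → *wedde*.
*jarek* — final sound /k/ (a voiceless consonant) → -epe → *jarekepe*.

pizoek, wedde, jarekepe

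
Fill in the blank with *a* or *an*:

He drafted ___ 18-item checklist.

The indefinite article is chosen by the initial *sound* of the following word, not its spelling.
The number *18* is spoken "eighteen", beginning with /ˌeɪˈtiːn/ — a vowel sound.
So the article is *an*: He drafted an 18-item checklist.

an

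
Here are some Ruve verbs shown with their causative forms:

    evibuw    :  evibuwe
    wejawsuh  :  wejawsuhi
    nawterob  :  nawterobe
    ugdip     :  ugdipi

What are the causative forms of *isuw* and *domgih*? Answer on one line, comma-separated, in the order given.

isuwe, domgihi

The pattern is voicing of the final consonant: -i when the stem ends in a voiceless consonant (*wejawsuh*, *ugdip*); -e when the stem ends in a voiced consonant (*evibuw*, *nawterob*).
Since the final consonant of *isuw* is /w/ (voiced), it takes -e, giving *isuwe*.
Since the final consonant of *domgih* is /h/ (voiceless), it takes -i, giving *domgihi*.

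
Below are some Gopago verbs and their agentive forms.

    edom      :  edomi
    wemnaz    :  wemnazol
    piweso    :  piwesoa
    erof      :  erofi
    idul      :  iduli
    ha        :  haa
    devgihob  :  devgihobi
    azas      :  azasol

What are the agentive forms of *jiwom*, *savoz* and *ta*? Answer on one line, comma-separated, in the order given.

jiwomi, savozol, taa

The alternation tracks the final sound of the stem — -ol when the stem ends in a sibilant (*wemnaz*, *azas*); -i when the stem ends in a non-sibilant consonant (*edom*, *erof*, *idul*, *devgihob*); -a when the stem ends in a vowel (*piweso*, *ha*).
*jiwom*: final sound = /m/, a non-sibilant consonant → -i → *jiwomi*.
Since the final sound of *savoz* is /z/ (a sibilant), it takes -ol, giving *savozol*.
*ta* — final sound /a/ (a vowel) → -a → *taa*.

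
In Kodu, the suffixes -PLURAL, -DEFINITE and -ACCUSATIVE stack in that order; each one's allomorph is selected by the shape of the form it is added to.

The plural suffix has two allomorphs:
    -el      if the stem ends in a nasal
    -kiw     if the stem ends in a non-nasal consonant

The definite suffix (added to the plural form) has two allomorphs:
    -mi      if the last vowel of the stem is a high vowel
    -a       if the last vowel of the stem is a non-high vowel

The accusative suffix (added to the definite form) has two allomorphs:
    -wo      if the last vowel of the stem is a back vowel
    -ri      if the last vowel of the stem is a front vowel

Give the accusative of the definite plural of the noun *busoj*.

*busoj* — final consonant /j/ (non-nasal) → -kiw → *busojkiw*.
Since the last vowel of the plural form *busojkiw* is /i/ (a high vowel), it takes -mi, giving *busojkiwmi*.
The definite form *busojkiwmi*: last vowel = /i/, a front vowel → -ri → *busojkiwmiri*.

busojkiwmiri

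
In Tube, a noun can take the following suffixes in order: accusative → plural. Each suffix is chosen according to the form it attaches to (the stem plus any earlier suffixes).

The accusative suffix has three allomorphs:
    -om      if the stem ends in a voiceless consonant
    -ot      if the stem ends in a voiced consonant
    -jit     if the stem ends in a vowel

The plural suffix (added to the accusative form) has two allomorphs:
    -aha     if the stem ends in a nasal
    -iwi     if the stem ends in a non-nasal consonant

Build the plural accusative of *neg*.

negotiwi

*neg* — final sound /g/ (a voiced consonant) → -ot → *negot*.
The final consonant of the accusative form *negot* is /t/, which is non-nasal, so the plural suffix is -iwi, giving *negotiwi*.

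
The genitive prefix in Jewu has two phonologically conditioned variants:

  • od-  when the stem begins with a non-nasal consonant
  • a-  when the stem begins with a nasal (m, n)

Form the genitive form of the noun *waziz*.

The first consonant of *waziz* is /w/, which is non-nasal, so the prefix is od-, giving *odwaziz*.

odwaziz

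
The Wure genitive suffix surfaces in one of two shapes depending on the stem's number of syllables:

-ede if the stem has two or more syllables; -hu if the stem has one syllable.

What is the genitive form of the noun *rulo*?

*rulo* (2 syllables) → -ede → *ruloede*.

ruloede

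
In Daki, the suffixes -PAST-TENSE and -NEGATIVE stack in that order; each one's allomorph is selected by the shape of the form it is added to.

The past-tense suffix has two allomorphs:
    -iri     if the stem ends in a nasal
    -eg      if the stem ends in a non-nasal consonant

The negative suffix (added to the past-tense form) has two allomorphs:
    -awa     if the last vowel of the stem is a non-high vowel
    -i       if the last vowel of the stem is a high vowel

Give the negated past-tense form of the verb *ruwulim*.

The final consonant of *ruwulim* is /m/, which is a nasal, so the past-tense suffix is -iri, giving *ruwulimiri*.
The past-tense form *ruwulimiri*: last vowel = /i/, a high vowel → -i → *ruwulimirii*.

ruwulimirii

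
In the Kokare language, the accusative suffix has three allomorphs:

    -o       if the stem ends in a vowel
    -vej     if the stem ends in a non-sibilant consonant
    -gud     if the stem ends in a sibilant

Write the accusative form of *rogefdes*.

rogefdesgud

Since the final sound of *rogefdes* is /s/ (a sibilant), it takes -gud, giving *rogefdesgud*.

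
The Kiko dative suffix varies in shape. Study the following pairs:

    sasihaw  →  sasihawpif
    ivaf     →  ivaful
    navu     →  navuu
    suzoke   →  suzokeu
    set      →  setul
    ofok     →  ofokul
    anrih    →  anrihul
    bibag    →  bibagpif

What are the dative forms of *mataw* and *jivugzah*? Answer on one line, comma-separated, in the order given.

matawpif, jivugzahul

The suffix is conditioned by the final sound: -ul when the stem ends in a voiceless consonant (*ivaf*, *set*, *ofok*, *anrih*); -pif when the stem ends in a voiced consonant (*sasihaw*, *bibag*); -u when the stem ends in a vowel (*navu*, *suzoke*).
The final sound of *mataw* is /w/, which is a voiced consonant, so the suffix is -pif, giving *matawpif*.
*jivugzah*: final sound = /h/, a voiceless consonant → -ul → *jivugzahul*.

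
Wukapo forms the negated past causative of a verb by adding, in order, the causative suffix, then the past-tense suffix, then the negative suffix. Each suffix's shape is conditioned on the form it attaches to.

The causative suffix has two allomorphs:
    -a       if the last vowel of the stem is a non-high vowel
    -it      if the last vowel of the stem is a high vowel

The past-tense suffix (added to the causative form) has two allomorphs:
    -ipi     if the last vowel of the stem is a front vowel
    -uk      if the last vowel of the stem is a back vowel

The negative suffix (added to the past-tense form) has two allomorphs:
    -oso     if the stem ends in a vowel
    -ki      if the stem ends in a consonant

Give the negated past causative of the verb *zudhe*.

Since the last vowel of *zudhe* is /e/ (a non-high vowel), it takes -a, giving *zudhea*.
Since the last vowel of the causative form *zudhea* is /a/ (a back vowel), it takes -uk, giving *zudheauk*.
The past-tense form *zudheauk* — final sound /k/ (a consonant) → -ki → *zudheaukki*.

zudheaukki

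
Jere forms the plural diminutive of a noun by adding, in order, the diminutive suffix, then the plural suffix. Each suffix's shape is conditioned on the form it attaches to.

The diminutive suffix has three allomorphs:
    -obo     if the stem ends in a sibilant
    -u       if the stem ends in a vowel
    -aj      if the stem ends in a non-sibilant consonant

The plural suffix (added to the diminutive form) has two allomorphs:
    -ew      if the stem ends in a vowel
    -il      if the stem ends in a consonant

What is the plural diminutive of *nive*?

The final sound of *nive* is /e/, which is a vowel, so the diminutive suffix is -u, giving *niveu*.
Since the final sound of the diminutive form *niveu* is /u/ (a vowel), it takes -ew, giving *niveuew*.

niveuew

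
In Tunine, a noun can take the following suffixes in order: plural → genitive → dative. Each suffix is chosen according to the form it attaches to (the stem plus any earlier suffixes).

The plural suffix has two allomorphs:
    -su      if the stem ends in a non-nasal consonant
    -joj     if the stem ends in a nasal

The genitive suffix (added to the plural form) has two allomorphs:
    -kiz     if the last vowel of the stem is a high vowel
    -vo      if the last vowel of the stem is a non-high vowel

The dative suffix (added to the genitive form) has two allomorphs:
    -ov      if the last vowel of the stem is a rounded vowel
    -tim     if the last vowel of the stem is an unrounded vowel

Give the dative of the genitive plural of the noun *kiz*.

The final consonant of *kiz* is /z/, which is non-nasal, so the plural suffix is -su, giving *kizsu*.
Since the last vowel of the plural form *kizsu* is /u/ (a high vowel), it takes -kiz, giving *kizsukiz*.
The last vowel of the genitive form *kizsukiz* is /i/, which is an unrounded vowel, so the dative suffix is -tim, giving *kizsukiztim*.

kizsukiztim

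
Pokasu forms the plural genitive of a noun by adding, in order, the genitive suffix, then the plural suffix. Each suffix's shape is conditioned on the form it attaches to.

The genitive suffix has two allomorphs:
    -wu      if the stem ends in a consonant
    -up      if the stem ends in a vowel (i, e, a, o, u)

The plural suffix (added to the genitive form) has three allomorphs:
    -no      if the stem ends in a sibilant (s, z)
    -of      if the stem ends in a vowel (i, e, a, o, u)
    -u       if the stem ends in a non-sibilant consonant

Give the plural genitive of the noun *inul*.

inulwuof

The final sound of *inul* is /l/, which is a consonant, so the genitive suffix is -wu, giving *inulwu*.
The genitive form *inulwu*: final sound = /u/, a vowel → -of → *inulwuof*.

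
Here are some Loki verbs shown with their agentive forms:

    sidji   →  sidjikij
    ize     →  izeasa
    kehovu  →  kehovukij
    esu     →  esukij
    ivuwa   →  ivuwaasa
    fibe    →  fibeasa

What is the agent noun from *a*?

The alternation tracks the last vowel of the stem — -kij when the last vowel of the stem is a high vowel (*sidji*, *kehovu*, *esu*); -asa when the last vowel of the stem is a non-high vowel (*ize*, *ivuwa*, *fibe*).
*a* — last vowel /a/ (a non-high vowel) → -asa → *aasa*.

aasa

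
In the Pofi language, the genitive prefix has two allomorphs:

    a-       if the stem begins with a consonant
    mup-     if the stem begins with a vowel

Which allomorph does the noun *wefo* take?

a-

*wefo* — first sound /w/ (a consonant) → a-.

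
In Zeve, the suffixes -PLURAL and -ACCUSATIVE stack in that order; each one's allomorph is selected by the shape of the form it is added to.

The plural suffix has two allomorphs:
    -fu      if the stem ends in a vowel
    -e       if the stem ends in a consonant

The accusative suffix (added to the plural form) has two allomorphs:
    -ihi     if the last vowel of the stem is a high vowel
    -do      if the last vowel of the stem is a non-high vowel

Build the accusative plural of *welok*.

*welok* — final sound /k/ (a consonant) → -e → *weloke*.
Since the last vowel of the plural form *weloke* is /e/ (a non-high vowel), it takes -do, giving *welokedo*.

welokedo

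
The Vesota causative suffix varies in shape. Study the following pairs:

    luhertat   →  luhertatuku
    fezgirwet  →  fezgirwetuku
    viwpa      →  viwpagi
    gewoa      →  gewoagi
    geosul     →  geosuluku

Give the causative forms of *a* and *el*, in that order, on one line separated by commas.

The pattern is consonant vs. vowel: -uku when the stem ends in a consonant (*luhertat*, *fezgirwet*, *geosul*); -gi when the stem ends in a vowel (*viwpa*, *gewoa*).
*a*: final sound = /a/, a vowel → -gi → *agi*.
Since the final sound of *el* is /l/ (a consonant), it takes -uku, giving *eluku*.

agi, eluku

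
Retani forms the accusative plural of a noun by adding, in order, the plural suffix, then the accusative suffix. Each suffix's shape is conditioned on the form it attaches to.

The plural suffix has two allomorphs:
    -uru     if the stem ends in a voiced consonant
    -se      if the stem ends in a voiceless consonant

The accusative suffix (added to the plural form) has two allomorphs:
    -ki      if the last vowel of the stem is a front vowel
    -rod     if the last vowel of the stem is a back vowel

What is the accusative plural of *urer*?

urerururod

*urer* — final consonant /r/ (voiced) → -uru → *ureruru*.
Since the last vowel of the plural form *ureruru* is /u/ (a back vowel), it takes -rod, giving *urerururod*.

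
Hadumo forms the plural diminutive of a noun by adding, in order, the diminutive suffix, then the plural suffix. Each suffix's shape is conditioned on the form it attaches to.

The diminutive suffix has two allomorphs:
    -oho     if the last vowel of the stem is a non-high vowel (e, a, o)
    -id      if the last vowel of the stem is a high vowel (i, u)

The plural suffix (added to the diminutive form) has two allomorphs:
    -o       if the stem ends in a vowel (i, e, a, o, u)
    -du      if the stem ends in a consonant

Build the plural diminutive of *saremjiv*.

saremjividdu

*saremjiv* — last vowel /i/ (a high vowel) → -id → *saremjivid*.
Since the final sound of the diminutive form *saremjivid* is /d/ (a consonant), it takes -du, giving *saremjividdu*.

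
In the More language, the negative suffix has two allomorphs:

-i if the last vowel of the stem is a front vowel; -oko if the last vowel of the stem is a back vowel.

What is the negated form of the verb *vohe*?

Since the last vowel of *vohe* is /e/ (a front vowel), it takes -i, giving *vohei*.

vohei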